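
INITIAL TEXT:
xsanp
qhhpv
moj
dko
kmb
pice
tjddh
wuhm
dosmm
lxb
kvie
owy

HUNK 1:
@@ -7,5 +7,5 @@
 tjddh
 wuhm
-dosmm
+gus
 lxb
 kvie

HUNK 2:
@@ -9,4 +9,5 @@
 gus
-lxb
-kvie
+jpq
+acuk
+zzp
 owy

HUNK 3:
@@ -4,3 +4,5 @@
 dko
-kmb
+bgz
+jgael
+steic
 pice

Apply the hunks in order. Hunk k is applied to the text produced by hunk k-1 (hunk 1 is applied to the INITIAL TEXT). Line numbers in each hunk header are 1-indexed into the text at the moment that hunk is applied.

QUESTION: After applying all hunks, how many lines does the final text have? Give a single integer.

Hunk 1: at line 7 remove [dosmm] add [gus] -> 12 lines: xsanp qhhpv moj dko kmb pice tjddh wuhm gus lxb kvie owy
Hunk 2: at line 9 remove [lxb,kvie] add [jpq,acuk,zzp] -> 13 lines: xsanp qhhpv moj dko kmb pice tjddh wuhm gus jpq acuk zzp owy
Hunk 3: at line 4 remove [kmb] add [bgz,jgael,steic] -> 15 lines: xsanp qhhpv moj dko bgz jgael steic pice tjddh wuhm gus jpq acuk zzp owy
Final line count: 15

Answer: 15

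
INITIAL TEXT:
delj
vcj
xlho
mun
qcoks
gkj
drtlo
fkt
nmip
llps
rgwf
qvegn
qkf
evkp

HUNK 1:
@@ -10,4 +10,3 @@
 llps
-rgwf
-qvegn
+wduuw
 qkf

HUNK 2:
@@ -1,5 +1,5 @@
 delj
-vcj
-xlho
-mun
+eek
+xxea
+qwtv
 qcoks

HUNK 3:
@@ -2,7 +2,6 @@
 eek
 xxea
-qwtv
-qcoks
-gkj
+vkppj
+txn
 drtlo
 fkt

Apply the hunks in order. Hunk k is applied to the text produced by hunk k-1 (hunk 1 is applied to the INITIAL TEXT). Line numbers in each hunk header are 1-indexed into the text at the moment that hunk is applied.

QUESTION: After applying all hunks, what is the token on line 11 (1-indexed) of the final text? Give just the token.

Answer: qkf

Derivation:
Hunk 1: at line 10 remove [rgwf,qvegn] add [wduuw] -> 13 lines: delj vcj xlho mun qcoks gkj drtlo fkt nmip llps wduuw qkf evkp
Hunk 2: at line 1 remove [vcj,xlho,mun] add [eek,xxea,qwtv] -> 13 lines: delj eek xxea qwtv qcoks gkj drtlo fkt nmip llps wduuw qkf evkp
Hunk 3: at line 2 remove [qwtv,qcoks,gkj] add [vkppj,txn] -> 12 lines: delj eek xxea vkppj txn drtlo fkt nmip llps wduuw qkf evkp
Final line 11: qkf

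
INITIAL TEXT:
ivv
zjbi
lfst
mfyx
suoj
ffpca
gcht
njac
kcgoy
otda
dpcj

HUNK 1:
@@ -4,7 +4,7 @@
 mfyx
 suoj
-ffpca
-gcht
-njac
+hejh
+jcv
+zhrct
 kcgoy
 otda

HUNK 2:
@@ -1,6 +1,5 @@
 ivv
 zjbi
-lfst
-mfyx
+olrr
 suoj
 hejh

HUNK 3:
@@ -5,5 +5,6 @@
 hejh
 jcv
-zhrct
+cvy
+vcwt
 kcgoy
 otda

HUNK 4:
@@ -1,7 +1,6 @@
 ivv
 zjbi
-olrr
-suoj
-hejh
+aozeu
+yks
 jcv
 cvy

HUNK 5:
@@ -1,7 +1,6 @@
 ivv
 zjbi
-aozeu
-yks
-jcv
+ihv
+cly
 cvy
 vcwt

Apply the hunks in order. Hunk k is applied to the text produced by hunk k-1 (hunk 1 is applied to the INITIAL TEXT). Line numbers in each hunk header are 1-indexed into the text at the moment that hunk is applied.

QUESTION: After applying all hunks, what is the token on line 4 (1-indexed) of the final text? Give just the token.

Answer: cly

Derivation:
Hunk 1: at line 4 remove [ffpca,gcht,njac] add [hejh,jcv,zhrct] -> 11 lines: ivv zjbi lfst mfyx suoj hejh jcv zhrct kcgoy otda dpcj
Hunk 2: at line 1 remove [lfst,mfyx] add [olrr] -> 10 lines: ivv zjbi olrr suoj hejh jcv zhrct kcgoy otda dpcj
Hunk 3: at line 5 remove [zhrct] add [cvy,vcwt] -> 11 lines: ivv zjbi olrr suoj hejh jcv cvy vcwt kcgoy otda dpcj
Hunk 4: at line 1 remove [olrr,suoj,hejh] add [aozeu,yks] -> 10 lines: ivv zjbi aozeu yks jcv cvy vcwt kcgoy otda dpcj
Hunk 5: at line 1 remove [aozeu,yks,jcv] add [ihv,cly] -> 9 lines: ivv zjbi ihv cly cvy vcwt kcgoy otda dpcj
Final line 4: cly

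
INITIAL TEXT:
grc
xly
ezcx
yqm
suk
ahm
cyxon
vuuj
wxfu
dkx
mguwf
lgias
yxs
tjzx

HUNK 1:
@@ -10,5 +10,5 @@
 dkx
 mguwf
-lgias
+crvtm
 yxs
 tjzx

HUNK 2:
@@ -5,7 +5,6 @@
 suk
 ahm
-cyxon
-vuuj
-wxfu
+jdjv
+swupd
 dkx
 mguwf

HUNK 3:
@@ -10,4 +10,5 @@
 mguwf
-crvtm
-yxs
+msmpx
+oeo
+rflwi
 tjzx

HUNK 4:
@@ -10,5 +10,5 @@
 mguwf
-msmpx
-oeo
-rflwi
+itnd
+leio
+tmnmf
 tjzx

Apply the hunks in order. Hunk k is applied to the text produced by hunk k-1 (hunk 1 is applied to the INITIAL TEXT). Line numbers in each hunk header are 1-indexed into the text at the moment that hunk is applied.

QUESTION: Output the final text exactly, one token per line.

Hunk 1: at line 10 remove [lgias] add [crvtm] -> 14 lines: grc xly ezcx yqm suk ahm cyxon vuuj wxfu dkx mguwf crvtm yxs tjzx
Hunk 2: at line 5 remove [cyxon,vuuj,wxfu] add [jdjv,swupd] -> 13 lines: grc xly ezcx yqm suk ahm jdjv swupd dkx mguwf crvtm yxs tjzx
Hunk 3: at line 10 remove [crvtm,yxs] add [msmpx,oeo,rflwi] -> 14 lines: grc xly ezcx yqm suk ahm jdjv swupd dkx mguwf msmpx oeo rflwi tjzx
Hunk 4: at line 10 remove [msmpx,oeo,rflwi] add [itnd,leio,tmnmf] -> 14 lines: grc xly ezcx yqm suk ahm jdjv swupd dkx mguwf itnd leio tmnmf tjzx

Answer: grc
xly
ezcx
yqm
suk
ahm
jdjv
swupd
dkx
mguwf
itnd
leio
tmnmf
tjzx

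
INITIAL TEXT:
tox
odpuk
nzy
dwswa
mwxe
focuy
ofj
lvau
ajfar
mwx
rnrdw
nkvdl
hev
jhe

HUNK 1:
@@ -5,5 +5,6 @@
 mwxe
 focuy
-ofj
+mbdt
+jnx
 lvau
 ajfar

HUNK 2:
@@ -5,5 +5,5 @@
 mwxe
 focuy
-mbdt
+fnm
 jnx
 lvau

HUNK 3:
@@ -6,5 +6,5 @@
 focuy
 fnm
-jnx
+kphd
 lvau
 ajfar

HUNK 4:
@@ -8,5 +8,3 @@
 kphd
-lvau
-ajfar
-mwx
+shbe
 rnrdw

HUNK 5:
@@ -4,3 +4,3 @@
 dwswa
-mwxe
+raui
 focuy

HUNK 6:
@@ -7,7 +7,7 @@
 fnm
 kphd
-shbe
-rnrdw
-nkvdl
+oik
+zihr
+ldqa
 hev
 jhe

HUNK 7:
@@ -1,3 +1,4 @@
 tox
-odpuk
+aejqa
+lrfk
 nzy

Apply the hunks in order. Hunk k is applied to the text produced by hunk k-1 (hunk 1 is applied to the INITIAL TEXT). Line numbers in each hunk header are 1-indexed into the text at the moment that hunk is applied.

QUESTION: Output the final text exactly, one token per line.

Hunk 1: at line 5 remove [ofj] add [mbdt,jnx] -> 15 lines: tox odpuk nzy dwswa mwxe focuy mbdt jnx lvau ajfar mwx rnrdw nkvdl hev jhe
Hunk 2: at line 5 remove [mbdt] add [fnm] -> 15 lines: tox odpuk nzy dwswa mwxe focuy fnm jnx lvau ajfar mwx rnrdw nkvdl hev jhe
Hunk 3: at line 6 remove [jnx] add [kphd] -> 15 lines: tox odpuk nzy dwswa mwxe focuy fnm kphd lvau ajfar mwx rnrdw nkvdl hev jhe
Hunk 4: at line 8 remove [lvau,ajfar,mwx] add [shbe] -> 13 lines: tox odpuk nzy dwswa mwxe focuy fnm kphd shbe rnrdw nkvdl hev jhe
Hunk 5: at line 4 remove [mwxe] add [raui] -> 13 lines: tox odpuk nzy dwswa raui focuy fnm kphd shbe rnrdw nkvdl hev jhe
Hunk 6: at line 7 remove [shbe,rnrdw,nkvdl] add [oik,zihr,ldqa] -> 13 lines: tox odpuk nzy dwswa raui focuy fnm kphd oik zihr ldqa hev jhe
Hunk 7: at line 1 remove [odpuk] add [aejqa,lrfk] -> 14 lines: tox aejqa lrfk nzy dwswa raui focuy fnm kphd oik zihr ldqa hev jhe

Answer: tox
aejqa
lrfk
nzy
dwswa
raui
focuy
fnm
kphd
oik
zihr
ldqa
hev
jhe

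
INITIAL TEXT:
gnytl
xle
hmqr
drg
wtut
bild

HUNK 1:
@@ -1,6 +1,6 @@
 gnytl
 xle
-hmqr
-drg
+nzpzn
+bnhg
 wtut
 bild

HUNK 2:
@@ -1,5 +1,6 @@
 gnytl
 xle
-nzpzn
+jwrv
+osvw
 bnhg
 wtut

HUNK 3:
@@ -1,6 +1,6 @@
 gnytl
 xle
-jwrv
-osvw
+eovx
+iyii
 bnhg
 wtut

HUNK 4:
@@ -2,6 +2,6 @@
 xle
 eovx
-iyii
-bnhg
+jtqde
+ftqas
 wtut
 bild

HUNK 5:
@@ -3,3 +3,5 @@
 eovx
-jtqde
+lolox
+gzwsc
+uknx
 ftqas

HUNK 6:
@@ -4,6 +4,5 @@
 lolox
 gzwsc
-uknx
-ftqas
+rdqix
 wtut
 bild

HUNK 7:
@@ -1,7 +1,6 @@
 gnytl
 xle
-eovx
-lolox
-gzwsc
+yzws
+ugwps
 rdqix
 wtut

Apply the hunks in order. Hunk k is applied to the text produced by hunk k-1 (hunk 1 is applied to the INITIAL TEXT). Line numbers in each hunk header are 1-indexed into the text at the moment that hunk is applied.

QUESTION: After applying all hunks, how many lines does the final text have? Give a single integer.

Answer: 7

Derivation:
Hunk 1: at line 1 remove [hmqr,drg] add [nzpzn,bnhg] -> 6 lines: gnytl xle nzpzn bnhg wtut bild
Hunk 2: at line 1 remove [nzpzn] add [jwrv,osvw] -> 7 lines: gnytl xle jwrv osvw bnhg wtut bild
Hunk 3: at line 1 remove [jwrv,osvw] add [eovx,iyii] -> 7 lines: gnytl xle eovx iyii bnhg wtut bild
Hunk 4: at line 2 remove [iyii,bnhg] add [jtqde,ftqas] -> 7 lines: gnytl xle eovx jtqde ftqas wtut bild
Hunk 5: at line 3 remove [jtqde] add [lolox,gzwsc,uknx] -> 9 lines: gnytl xle eovx lolox gzwsc uknx ftqas wtut bild
Hunk 6: at line 4 remove [uknx,ftqas] add [rdqix] -> 8 lines: gnytl xle eovx lolox gzwsc rdqix wtut bild
Hunk 7: at line 1 remove [eovx,lolox,gzwsc] add [yzws,ugwps] -> 7 lines: gnytl xle yzws ugwps rdqix wtut bild
Final line count: 7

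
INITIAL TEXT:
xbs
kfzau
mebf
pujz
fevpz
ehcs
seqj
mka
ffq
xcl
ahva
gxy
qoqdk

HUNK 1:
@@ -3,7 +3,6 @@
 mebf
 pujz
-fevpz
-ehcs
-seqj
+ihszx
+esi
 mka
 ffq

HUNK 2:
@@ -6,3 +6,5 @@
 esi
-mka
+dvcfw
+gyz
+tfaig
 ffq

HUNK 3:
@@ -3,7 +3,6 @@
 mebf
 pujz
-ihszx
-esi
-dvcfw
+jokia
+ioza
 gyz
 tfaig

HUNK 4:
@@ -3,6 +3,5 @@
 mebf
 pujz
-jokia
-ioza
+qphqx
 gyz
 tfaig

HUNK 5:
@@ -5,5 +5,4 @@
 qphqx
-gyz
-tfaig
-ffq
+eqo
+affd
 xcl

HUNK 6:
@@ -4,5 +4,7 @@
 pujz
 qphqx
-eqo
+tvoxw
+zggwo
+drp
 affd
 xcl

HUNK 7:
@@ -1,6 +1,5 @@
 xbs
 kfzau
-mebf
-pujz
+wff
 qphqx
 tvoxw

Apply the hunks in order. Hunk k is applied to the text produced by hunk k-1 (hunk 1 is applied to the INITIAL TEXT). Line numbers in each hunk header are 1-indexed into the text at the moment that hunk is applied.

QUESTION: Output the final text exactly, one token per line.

Hunk 1: at line 3 remove [fevpz,ehcs,seqj] add [ihszx,esi] -> 12 lines: xbs kfzau mebf pujz ihszx esi mka ffq xcl ahva gxy qoqdk
Hunk 2: at line 6 remove [mka] add [dvcfw,gyz,tfaig] -> 14 lines: xbs kfzau mebf pujz ihszx esi dvcfw gyz tfaig ffq xcl ahva gxy qoqdk
Hunk 3: at line 3 remove [ihszx,esi,dvcfw] add [jokia,ioza] -> 13 lines: xbs kfzau mebf pujz jokia ioza gyz tfaig ffq xcl ahva gxy qoqdk
Hunk 4: at line 3 remove [jokia,ioza] add [qphqx] -> 12 lines: xbs kfzau mebf pujz qphqx gyz tfaig ffq xcl ahva gxy qoqdk
Hunk 5: at line 5 remove [gyz,tfaig,ffq] add [eqo,affd] -> 11 lines: xbs kfzau mebf pujz qphqx eqo affd xcl ahva gxy qoqdk
Hunk 6: at line 4 remove [eqo] add [tvoxw,zggwo,drp] -> 13 lines: xbs kfzau mebf pujz qphqx tvoxw zggwo drp affd xcl ahva gxy qoqdk
Hunk 7: at line 1 remove [mebf,pujz] add [wff] -> 12 lines: xbs kfzau wff qphqx tvoxw zggwo drp affd xcl ahva gxy qoqdk

Answer: xbs
kfzau
wff
qphqx
tvoxw
zggwo
drp
affd
xcl
ahva
gxy
qoqdk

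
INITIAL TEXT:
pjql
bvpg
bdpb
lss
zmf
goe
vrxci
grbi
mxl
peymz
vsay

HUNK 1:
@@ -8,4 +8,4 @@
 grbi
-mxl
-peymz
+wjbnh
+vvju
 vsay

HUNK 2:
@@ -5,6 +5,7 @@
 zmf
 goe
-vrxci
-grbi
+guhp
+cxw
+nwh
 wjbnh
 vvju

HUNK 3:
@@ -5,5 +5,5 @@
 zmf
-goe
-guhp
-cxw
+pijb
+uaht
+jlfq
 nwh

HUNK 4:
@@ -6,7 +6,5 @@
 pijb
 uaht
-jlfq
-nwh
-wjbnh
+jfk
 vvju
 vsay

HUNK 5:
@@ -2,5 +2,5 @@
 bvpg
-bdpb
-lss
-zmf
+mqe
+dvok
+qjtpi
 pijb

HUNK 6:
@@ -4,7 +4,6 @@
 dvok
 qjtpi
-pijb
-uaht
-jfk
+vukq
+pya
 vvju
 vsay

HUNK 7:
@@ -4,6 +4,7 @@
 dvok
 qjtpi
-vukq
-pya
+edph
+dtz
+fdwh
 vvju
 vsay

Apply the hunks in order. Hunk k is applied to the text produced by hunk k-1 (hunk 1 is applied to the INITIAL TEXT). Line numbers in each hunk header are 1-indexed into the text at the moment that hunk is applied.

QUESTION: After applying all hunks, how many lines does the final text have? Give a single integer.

Hunk 1: at line 8 remove [mxl,peymz] add [wjbnh,vvju] -> 11 lines: pjql bvpg bdpb lss zmf goe vrxci grbi wjbnh vvju vsay
Hunk 2: at line 5 remove [vrxci,grbi] add [guhp,cxw,nwh] -> 12 lines: pjql bvpg bdpb lss zmf goe guhp cxw nwh wjbnh vvju vsay
Hunk 3: at line 5 remove [goe,guhp,cxw] add [pijb,uaht,jlfq] -> 12 lines: pjql bvpg bdpb lss zmf pijb uaht jlfq nwh wjbnh vvju vsay
Hunk 4: at line 6 remove [jlfq,nwh,wjbnh] add [jfk] -> 10 lines: pjql bvpg bdpb lss zmf pijb uaht jfk vvju vsay
Hunk 5: at line 2 remove [bdpb,lss,zmf] add [mqe,dvok,qjtpi] -> 10 lines: pjql bvpg mqe dvok qjtpi pijb uaht jfk vvju vsay
Hunk 6: at line 4 remove [pijb,uaht,jfk] add [vukq,pya] -> 9 lines: pjql bvpg mqe dvok qjtpi vukq pya vvju vsay
Hunk 7: at line 4 remove [vukq,pya] add [edph,dtz,fdwh] -> 10 lines: pjql bvpg mqe dvok qjtpi edph dtz fdwh vvju vsay
Final line count: 10

Answer: 10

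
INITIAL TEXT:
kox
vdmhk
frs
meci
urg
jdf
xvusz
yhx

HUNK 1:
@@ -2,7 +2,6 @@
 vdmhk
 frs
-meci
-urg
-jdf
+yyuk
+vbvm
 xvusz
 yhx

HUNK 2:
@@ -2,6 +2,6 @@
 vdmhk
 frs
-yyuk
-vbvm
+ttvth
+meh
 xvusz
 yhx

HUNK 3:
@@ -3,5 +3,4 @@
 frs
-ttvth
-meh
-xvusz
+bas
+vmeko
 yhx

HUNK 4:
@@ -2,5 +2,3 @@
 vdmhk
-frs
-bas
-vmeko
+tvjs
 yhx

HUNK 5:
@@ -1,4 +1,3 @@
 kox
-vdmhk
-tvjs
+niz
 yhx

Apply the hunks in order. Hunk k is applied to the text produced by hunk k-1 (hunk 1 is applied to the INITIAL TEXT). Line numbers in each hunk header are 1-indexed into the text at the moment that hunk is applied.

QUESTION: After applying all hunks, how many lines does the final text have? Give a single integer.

Hunk 1: at line 2 remove [meci,urg,jdf] add [yyuk,vbvm] -> 7 lines: kox vdmhk frs yyuk vbvm xvusz yhx
Hunk 2: at line 2 remove [yyuk,vbvm] add [ttvth,meh] -> 7 lines: kox vdmhk frs ttvth meh xvusz yhx
Hunk 3: at line 3 remove [ttvth,meh,xvusz] add [bas,vmeko] -> 6 lines: kox vdmhk frs bas vmeko yhx
Hunk 4: at line 2 remove [frs,bas,vmeko] add [tvjs] -> 4 lines: kox vdmhk tvjs yhx
Hunk 5: at line 1 remove [vdmhk,tvjs] add [niz] -> 3 lines: kox niz yhx
Final line count: 3

Answer: 3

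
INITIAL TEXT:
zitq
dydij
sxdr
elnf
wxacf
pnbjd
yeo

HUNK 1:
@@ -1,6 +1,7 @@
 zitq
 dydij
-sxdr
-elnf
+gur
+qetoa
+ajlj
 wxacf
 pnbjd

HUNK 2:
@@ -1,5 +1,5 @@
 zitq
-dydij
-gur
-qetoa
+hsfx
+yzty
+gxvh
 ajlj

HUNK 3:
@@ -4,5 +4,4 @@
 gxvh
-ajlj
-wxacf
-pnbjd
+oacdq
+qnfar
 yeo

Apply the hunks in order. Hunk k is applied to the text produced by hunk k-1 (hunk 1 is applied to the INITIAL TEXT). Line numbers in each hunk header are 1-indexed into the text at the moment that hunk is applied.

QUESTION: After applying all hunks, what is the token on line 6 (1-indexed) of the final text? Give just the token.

Answer: qnfar

Derivation:
Hunk 1: at line 1 remove [sxdr,elnf] add [gur,qetoa,ajlj] -> 8 lines: zitq dydij gur qetoa ajlj wxacf pnbjd yeo
Hunk 2: at line 1 remove [dydij,gur,qetoa] add [hsfx,yzty,gxvh] -> 8 lines: zitq hsfx yzty gxvh ajlj wxacf pnbjd yeo
Hunk 3: at line 4 remove [ajlj,wxacf,pnbjd] add [oacdq,qnfar] -> 7 lines: zitq hsfx yzty gxvh oacdq qnfar yeo
Final line 6: qnfar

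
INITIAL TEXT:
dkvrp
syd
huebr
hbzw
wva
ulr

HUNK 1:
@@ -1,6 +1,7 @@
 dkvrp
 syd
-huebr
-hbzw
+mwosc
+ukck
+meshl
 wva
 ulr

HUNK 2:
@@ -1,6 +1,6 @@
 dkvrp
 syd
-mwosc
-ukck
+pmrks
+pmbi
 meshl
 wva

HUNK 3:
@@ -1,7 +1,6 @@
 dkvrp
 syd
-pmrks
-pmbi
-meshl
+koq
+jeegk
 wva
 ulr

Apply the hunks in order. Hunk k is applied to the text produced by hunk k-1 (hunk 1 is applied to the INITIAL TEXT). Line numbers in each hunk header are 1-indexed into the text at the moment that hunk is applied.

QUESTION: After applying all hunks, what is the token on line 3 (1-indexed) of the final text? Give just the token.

Answer: koq

Derivation:
Hunk 1: at line 1 remove [huebr,hbzw] add [mwosc,ukck,meshl] -> 7 lines: dkvrp syd mwosc ukck meshl wva ulr
Hunk 2: at line 1 remove [mwosc,ukck] add [pmrks,pmbi] -> 7 lines: dkvrp syd pmrks pmbi meshl wva ulr
Hunk 3: at line 1 remove [pmrks,pmbi,meshl] add [koq,jeegk] -> 6 lines: dkvrp syd koq jeegk wva ulr
Final line 3: koq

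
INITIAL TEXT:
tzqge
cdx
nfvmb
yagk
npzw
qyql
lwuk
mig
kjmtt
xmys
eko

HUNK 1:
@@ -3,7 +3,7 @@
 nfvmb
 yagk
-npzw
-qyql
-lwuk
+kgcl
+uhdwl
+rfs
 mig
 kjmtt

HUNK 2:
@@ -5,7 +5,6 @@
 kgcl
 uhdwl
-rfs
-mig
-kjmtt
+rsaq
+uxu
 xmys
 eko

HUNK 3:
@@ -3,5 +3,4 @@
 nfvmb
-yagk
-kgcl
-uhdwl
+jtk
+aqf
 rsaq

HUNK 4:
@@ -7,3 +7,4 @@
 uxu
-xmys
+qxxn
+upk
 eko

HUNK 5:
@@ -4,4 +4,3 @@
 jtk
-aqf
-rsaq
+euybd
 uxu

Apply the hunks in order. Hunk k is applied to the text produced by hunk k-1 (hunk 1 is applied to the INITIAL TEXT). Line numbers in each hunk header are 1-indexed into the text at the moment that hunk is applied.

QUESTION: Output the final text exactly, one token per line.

Answer: tzqge
cdx
nfvmb
jtk
euybd
uxu
qxxn
upk
eko

Derivation:
Hunk 1: at line 3 remove [npzw,qyql,lwuk] add [kgcl,uhdwl,rfs] -> 11 lines: tzqge cdx nfvmb yagk kgcl uhdwl rfs mig kjmtt xmys eko
Hunk 2: at line 5 remove [rfs,mig,kjmtt] add [rsaq,uxu] -> 10 lines: tzqge cdx nfvmb yagk kgcl uhdwl rsaq uxu xmys eko
Hunk 3: at line 3 remove [yagk,kgcl,uhdwl] add [jtk,aqf] -> 9 lines: tzqge cdx nfvmb jtk aqf rsaq uxu xmys eko
Hunk 4: at line 7 remove [xmys] add [qxxn,upk] -> 10 lines: tzqge cdx nfvmb jtk aqf rsaq uxu qxxn upk eko
Hunk 5: at line 4 remove [aqf,rsaq] add [euybd] -> 9 lines: tzqge cdx nfvmb jtk euybd uxu qxxn upk eko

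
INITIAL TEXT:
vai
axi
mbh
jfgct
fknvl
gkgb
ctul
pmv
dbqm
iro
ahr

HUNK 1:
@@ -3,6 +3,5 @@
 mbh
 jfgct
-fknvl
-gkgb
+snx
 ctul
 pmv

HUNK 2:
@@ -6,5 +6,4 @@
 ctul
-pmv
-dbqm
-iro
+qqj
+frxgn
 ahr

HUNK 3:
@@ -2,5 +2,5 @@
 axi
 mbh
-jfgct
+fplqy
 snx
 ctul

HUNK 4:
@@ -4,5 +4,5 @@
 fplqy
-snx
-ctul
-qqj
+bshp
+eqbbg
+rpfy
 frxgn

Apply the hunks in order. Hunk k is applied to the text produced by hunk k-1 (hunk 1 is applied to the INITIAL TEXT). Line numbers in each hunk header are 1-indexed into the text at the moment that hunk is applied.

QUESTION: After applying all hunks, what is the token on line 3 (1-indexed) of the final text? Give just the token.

Answer: mbh

Derivation:
Hunk 1: at line 3 remove [fknvl,gkgb] add [snx] -> 10 lines: vai axi mbh jfgct snx ctul pmv dbqm iro ahr
Hunk 2: at line 6 remove [pmv,dbqm,iro] add [qqj,frxgn] -> 9 lines: vai axi mbh jfgct snx ctul qqj frxgn ahr
Hunk 3: at line 2 remove [jfgct] add [fplqy] -> 9 lines: vai axi mbh fplqy snx ctul qqj frxgn ahr
Hunk 4: at line 4 remove [snx,ctul,qqj] add [bshp,eqbbg,rpfy] -> 9 lines: vai axi mbh fplqy bshp eqbbg rpfy frxgn ahr
Final line 3: mbh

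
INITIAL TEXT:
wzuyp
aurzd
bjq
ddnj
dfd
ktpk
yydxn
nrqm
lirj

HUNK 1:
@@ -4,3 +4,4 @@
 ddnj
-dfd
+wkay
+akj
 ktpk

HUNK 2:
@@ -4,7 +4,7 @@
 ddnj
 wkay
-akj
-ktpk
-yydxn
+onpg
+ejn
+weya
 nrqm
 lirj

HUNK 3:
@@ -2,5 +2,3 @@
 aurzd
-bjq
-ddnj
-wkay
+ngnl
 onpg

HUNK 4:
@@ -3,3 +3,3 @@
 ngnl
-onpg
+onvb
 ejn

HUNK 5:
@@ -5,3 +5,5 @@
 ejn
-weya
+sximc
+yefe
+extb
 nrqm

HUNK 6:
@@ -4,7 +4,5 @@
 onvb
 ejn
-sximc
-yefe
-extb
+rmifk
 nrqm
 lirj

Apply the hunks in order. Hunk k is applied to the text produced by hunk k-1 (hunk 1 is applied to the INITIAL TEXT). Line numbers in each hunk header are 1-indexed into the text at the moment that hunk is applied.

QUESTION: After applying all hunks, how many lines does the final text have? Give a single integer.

Answer: 8

Derivation:
Hunk 1: at line 4 remove [dfd] add [wkay,akj] -> 10 lines: wzuyp aurzd bjq ddnj wkay akj ktpk yydxn nrqm lirj
Hunk 2: at line 4 remove [akj,ktpk,yydxn] add [onpg,ejn,weya] -> 10 lines: wzuyp aurzd bjq ddnj wkay onpg ejn weya nrqm lirj
Hunk 3: at line 2 remove [bjq,ddnj,wkay] add [ngnl] -> 8 lines: wzuyp aurzd ngnl onpg ejn weya nrqm lirj
Hunk 4: at line 3 remove [onpg] add [onvb] -> 8 lines: wzuyp aurzd ngnl onvb ejn weya nrqm lirj
Hunk 5: at line 5 remove [weya] add [sximc,yefe,extb] -> 10 lines: wzuyp aurzd ngnl onvb ejn sximc yefe extb nrqm lirj
Hunk 6: at line 4 remove [sximc,yefe,extb] add [rmifk] -> 8 lines: wzuyp aurzd ngnl onvb ejn rmifk nrqm lirj
Final line count: 8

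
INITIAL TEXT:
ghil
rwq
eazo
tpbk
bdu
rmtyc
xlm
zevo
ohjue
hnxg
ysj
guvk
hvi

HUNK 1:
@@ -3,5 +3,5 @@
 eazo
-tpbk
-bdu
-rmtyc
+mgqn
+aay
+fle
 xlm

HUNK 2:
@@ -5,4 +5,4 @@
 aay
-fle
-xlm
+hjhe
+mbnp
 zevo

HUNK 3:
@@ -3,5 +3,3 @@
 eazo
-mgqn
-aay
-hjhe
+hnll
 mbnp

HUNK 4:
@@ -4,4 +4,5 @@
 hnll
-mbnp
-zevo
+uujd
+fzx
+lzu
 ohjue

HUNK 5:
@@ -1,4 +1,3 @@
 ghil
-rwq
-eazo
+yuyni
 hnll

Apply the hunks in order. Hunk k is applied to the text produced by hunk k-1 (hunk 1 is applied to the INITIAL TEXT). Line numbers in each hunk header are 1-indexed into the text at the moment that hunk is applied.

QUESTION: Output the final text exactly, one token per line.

Hunk 1: at line 3 remove [tpbk,bdu,rmtyc] add [mgqn,aay,fle] -> 13 lines: ghil rwq eazo mgqn aay fle xlm zevo ohjue hnxg ysj guvk hvi
Hunk 2: at line 5 remove [fle,xlm] add [hjhe,mbnp] -> 13 lines: ghil rwq eazo mgqn aay hjhe mbnp zevo ohjue hnxg ysj guvk hvi
Hunk 3: at line 3 remove [mgqn,aay,hjhe] add [hnll] -> 11 lines: ghil rwq eazo hnll mbnp zevo ohjue hnxg ysj guvk hvi
Hunk 4: at line 4 remove [mbnp,zevo] add [uujd,fzx,lzu] -> 12 lines: ghil rwq eazo hnll uujd fzx lzu ohjue hnxg ysj guvk hvi
Hunk 5: at line 1 remove [rwq,eazo] add [yuyni] -> 11 lines: ghil yuyni hnll uujd fzx lzu ohjue hnxg ysj guvk hvi

Answer: ghil
yuyni
hnll
uujd
fzx
lzu
ohjue
hnxg
ysj
guvk
hvi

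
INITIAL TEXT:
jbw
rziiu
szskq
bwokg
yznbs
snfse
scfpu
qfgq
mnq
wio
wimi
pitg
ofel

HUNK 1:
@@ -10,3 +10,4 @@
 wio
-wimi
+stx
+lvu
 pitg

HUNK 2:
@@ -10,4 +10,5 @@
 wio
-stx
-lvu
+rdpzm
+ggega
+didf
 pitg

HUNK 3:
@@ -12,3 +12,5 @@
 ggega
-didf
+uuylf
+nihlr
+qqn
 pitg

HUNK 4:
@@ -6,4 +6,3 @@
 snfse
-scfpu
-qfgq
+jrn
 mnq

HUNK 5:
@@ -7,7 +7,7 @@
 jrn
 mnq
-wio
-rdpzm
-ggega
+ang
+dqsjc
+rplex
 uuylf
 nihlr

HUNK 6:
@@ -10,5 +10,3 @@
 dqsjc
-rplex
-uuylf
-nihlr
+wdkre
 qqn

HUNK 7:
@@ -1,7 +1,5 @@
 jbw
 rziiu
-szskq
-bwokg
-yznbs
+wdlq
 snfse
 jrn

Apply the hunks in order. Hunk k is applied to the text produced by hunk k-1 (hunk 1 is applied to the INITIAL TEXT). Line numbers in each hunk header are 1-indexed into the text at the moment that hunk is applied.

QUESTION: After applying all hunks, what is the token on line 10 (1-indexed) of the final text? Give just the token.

Answer: qqn

Derivation:
Hunk 1: at line 10 remove [wimi] add [stx,lvu] -> 14 lines: jbw rziiu szskq bwokg yznbs snfse scfpu qfgq mnq wio stx lvu pitg ofel
Hunk 2: at line 10 remove [stx,lvu] add [rdpzm,ggega,didf] -> 15 lines: jbw rziiu szskq bwokg yznbs snfse scfpu qfgq mnq wio rdpzm ggega didf pitg ofel
Hunk 3: at line 12 remove [didf] add [uuylf,nihlr,qqn] -> 17 lines: jbw rziiu szskq bwokg yznbs snfse scfpu qfgq mnq wio rdpzm ggega uuylf nihlr qqn pitg ofel
Hunk 4: at line 6 remove [scfpu,qfgq] add [jrn] -> 16 lines: jbw rziiu szskq bwokg yznbs snfse jrn mnq wio rdpzm ggega uuylf nihlr qqn pitg ofel
Hunk 5: at line 7 remove [wio,rdpzm,ggega] add [ang,dqsjc,rplex] -> 16 lines: jbw rziiu szskq bwokg yznbs snfse jrn mnq ang dqsjc rplex uuylf nihlr qqn pitg ofel
Hunk 6: at line 10 remove [rplex,uuylf,nihlr] add [wdkre] -> 14 lines: jbw rziiu szskq bwokg yznbs snfse jrn mnq ang dqsjc wdkre qqn pitg ofel
Hunk 7: at line 1 remove [szskq,bwokg,yznbs] add [wdlq] -> 12 lines: jbw rziiu wdlq snfse jrn mnq ang dqsjc wdkre qqn pitg ofel
Final line 10: qqn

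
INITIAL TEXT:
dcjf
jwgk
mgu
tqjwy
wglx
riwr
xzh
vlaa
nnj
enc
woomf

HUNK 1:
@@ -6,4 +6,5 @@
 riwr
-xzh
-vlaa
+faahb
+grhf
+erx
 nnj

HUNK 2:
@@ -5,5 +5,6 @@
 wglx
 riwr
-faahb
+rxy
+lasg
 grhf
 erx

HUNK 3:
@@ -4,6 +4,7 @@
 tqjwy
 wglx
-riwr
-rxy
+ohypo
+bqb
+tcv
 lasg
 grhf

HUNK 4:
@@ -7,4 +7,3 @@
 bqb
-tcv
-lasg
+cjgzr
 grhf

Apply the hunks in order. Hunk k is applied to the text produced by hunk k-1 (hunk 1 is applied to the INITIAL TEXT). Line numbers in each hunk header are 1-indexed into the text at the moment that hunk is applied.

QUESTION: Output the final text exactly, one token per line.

Answer: dcjf
jwgk
mgu
tqjwy
wglx
ohypo
bqb
cjgzr
grhf
erx
nnj
enc
woomf

Derivation:
Hunk 1: at line 6 remove [xzh,vlaa] add [faahb,grhf,erx] -> 12 lines: dcjf jwgk mgu tqjwy wglx riwr faahb grhf erx nnj enc woomf
Hunk 2: at line 5 remove [faahb] add [rxy,lasg] -> 13 lines: dcjf jwgk mgu tqjwy wglx riwr rxy lasg grhf erx nnj enc woomf
Hunk 3: at line 4 remove [riwr,rxy] add [ohypo,bqb,tcv] -> 14 lines: dcjf jwgk mgu tqjwy wglx ohypo bqb tcv lasg grhf erx nnj enc woomf
Hunk 4: at line 7 remove [tcv,lasg] add [cjgzr] -> 13 lines: dcjf jwgk mgu tqjwy wglx ohypo bqb cjgzr grhf erx nnj enc woomf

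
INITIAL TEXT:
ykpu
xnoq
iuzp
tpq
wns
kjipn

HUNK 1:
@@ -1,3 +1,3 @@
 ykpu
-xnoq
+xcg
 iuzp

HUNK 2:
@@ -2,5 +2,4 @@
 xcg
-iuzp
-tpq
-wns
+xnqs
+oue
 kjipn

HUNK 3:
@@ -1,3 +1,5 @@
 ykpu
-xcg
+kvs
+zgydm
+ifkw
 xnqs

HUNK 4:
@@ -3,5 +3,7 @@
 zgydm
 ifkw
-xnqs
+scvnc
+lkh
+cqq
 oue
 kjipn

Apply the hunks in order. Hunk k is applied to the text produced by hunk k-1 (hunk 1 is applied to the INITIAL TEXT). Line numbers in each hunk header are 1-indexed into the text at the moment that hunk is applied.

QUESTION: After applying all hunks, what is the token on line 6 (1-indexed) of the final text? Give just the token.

Answer: lkh

Derivation:
Hunk 1: at line 1 remove [xnoq] add [xcg] -> 6 lines: ykpu xcg iuzp tpq wns kjipn
Hunk 2: at line 2 remove [iuzp,tpq,wns] add [xnqs,oue] -> 5 lines: ykpu xcg xnqs oue kjipn
Hunk 3: at line 1 remove [xcg] add [kvs,zgydm,ifkw] -> 7 lines: ykpu kvs zgydm ifkw xnqs oue kjipn
Hunk 4: at line 3 remove [xnqs] add [scvnc,lkh,cqq] -> 9 lines: ykpu kvs zgydm ifkw scvnc lkh cqq oue kjipn
Final line 6: lkh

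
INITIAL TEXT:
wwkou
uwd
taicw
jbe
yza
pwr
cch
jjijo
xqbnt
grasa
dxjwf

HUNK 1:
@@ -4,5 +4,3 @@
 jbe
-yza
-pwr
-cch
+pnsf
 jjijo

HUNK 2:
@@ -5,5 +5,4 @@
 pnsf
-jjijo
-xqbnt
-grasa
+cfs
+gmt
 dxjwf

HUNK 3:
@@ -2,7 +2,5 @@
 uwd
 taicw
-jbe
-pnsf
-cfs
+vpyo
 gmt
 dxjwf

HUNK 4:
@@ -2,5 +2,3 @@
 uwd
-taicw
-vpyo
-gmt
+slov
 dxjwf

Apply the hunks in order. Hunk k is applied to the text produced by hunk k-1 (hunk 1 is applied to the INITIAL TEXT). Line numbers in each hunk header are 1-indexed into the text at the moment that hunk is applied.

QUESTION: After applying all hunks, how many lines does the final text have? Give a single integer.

Hunk 1: at line 4 remove [yza,pwr,cch] add [pnsf] -> 9 lines: wwkou uwd taicw jbe pnsf jjijo xqbnt grasa dxjwf
Hunk 2: at line 5 remove [jjijo,xqbnt,grasa] add [cfs,gmt] -> 8 lines: wwkou uwd taicw jbe pnsf cfs gmt dxjwf
Hunk 3: at line 2 remove [jbe,pnsf,cfs] add [vpyo] -> 6 lines: wwkou uwd taicw vpyo gmt dxjwf
Hunk 4: at line 2 remove [taicw,vpyo,gmt] add [slov] -> 4 lines: wwkou uwd slov dxjwf
Final line count: 4

Answer: 4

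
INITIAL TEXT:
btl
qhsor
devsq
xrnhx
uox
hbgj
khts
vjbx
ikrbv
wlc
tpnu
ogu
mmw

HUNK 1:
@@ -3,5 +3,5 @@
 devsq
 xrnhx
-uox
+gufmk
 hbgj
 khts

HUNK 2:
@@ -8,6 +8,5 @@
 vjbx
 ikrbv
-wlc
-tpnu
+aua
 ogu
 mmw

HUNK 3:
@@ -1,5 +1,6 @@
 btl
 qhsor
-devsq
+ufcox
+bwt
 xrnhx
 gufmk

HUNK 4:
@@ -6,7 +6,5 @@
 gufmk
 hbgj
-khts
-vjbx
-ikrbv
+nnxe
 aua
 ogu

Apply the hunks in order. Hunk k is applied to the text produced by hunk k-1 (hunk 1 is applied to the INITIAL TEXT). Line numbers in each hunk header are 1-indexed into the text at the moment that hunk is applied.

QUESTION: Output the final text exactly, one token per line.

Hunk 1: at line 3 remove [uox] add [gufmk] -> 13 lines: btl qhsor devsq xrnhx gufmk hbgj khts vjbx ikrbv wlc tpnu ogu mmw
Hunk 2: at line 8 remove [wlc,tpnu] add [aua] -> 12 lines: btl qhsor devsq xrnhx gufmk hbgj khts vjbx ikrbv aua ogu mmw
Hunk 3: at line 1 remove [devsq] add [ufcox,bwt] -> 13 lines: btl qhsor ufcox bwt xrnhx gufmk hbgj khts vjbx ikrbv aua ogu mmw
Hunk 4: at line 6 remove [khts,vjbx,ikrbv] add [nnxe] -> 11 lines: btl qhsor ufcox bwt xrnhx gufmk hbgj nnxe aua ogu mmw

Answer: btl
qhsor
ufcox
bwt
xrnhx
gufmk
hbgj
nnxe
aua
ogu
mmw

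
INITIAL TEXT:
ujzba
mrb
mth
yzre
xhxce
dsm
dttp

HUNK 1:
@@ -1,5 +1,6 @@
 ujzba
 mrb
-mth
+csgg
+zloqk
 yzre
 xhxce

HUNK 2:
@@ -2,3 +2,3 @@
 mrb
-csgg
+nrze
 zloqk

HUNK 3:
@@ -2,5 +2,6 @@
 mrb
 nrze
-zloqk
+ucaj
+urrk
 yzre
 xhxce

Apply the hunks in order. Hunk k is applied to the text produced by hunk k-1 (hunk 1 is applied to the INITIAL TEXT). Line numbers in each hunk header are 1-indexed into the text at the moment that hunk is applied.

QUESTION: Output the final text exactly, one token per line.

Hunk 1: at line 1 remove [mth] add [csgg,zloqk] -> 8 lines: ujzba mrb csgg zloqk yzre xhxce dsm dttp
Hunk 2: at line 2 remove [csgg] add [nrze] -> 8 lines: ujzba mrb nrze zloqk yzre xhxce dsm dttp
Hunk 3: at line 2 remove [zloqk] add [ucaj,urrk] -> 9 lines: ujzba mrb nrze ucaj urrk yzre xhxce dsm dttp

Answer: ujzba
mrb
nrze
ucaj
urrk
yzre
xhxce
dsm
dttp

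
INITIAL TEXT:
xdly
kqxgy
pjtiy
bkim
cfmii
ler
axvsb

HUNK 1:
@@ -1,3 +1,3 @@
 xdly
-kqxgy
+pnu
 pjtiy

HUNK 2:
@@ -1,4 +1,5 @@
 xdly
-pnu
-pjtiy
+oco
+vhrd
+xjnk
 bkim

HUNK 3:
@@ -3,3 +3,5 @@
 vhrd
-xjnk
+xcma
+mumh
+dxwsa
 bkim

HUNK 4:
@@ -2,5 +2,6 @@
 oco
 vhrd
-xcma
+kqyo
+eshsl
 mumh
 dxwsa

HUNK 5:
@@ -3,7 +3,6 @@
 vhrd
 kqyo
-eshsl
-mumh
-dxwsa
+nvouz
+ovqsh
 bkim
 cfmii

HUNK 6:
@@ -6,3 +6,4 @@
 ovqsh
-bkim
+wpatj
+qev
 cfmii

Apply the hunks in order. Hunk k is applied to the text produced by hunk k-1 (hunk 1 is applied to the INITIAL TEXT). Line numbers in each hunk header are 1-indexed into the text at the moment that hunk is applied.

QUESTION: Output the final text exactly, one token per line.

Answer: xdly
oco
vhrd
kqyo
nvouz
ovqsh
wpatj
qev
cfmii
ler
axvsb

Derivation:
Hunk 1: at line 1 remove [kqxgy] add [pnu] -> 7 lines: xdly pnu pjtiy bkim cfmii ler axvsb
Hunk 2: at line 1 remove [pnu,pjtiy] add [oco,vhrd,xjnk] -> 8 lines: xdly oco vhrd xjnk bkim cfmii ler axvsb
Hunk 3: at line 3 remove [xjnk] add [xcma,mumh,dxwsa] -> 10 lines: xdly oco vhrd xcma mumh dxwsa bkim cfmii ler axvsb
Hunk 4: at line 2 remove [xcma] add [kqyo,eshsl] -> 11 lines: xdly oco vhrd kqyo eshsl mumh dxwsa bkim cfmii ler axvsb
Hunk 5: at line 3 remove [eshsl,mumh,dxwsa] add [nvouz,ovqsh] -> 10 lines: xdly oco vhrd kqyo nvouz ovqsh bkim cfmii ler axvsb
Hunk 6: at line 6 remove [bkim] add [wpatj,qev] -> 11 lines: xdly oco vhrd kqyo nvouz ovqsh wpatj qev cfmii ler axvsb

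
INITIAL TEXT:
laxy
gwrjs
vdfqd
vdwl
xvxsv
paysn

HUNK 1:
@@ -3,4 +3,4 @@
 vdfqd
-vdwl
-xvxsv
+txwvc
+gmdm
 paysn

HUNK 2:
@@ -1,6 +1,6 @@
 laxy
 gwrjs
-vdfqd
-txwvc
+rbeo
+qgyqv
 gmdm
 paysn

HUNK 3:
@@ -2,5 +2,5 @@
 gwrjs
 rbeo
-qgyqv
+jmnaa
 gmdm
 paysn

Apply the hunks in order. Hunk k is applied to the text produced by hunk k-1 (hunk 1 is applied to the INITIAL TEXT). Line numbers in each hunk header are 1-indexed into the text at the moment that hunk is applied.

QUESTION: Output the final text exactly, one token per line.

Answer: laxy
gwrjs
rbeo
jmnaa
gmdm
paysn

Derivation:
Hunk 1: at line 3 remove [vdwl,xvxsv] add [txwvc,gmdm] -> 6 lines: laxy gwrjs vdfqd txwvc gmdm paysn
Hunk 2: at line 1 remove [vdfqd,txwvc] add [rbeo,qgyqv] -> 6 lines: laxy gwrjs rbeo qgyqv gmdm paysn
Hunk 3: at line 2 remove [qgyqv] add [jmnaa] -> 6 lines: laxy gwrjs rbeo jmnaa gmdm paysn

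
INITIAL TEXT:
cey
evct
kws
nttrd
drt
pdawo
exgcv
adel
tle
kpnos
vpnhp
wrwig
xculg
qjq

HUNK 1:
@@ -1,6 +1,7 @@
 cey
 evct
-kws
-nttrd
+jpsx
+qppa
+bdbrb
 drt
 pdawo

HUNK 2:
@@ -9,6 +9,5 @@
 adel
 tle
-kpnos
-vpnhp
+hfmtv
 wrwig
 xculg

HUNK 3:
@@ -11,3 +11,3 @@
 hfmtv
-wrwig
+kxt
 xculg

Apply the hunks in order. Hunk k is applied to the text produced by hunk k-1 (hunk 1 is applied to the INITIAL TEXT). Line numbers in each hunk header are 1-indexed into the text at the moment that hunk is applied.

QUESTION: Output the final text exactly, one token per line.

Hunk 1: at line 1 remove [kws,nttrd] add [jpsx,qppa,bdbrb] -> 15 lines: cey evct jpsx qppa bdbrb drt pdawo exgcv adel tle kpnos vpnhp wrwig xculg qjq
Hunk 2: at line 9 remove [kpnos,vpnhp] add [hfmtv] -> 14 lines: cey evct jpsx qppa bdbrb drt pdawo exgcv adel tle hfmtv wrwig xculg qjq
Hunk 3: at line 11 remove [wrwig] add [kxt] -> 14 lines: cey evct jpsx qppa bdbrb drt pdawo exgcv adel tle hfmtv kxt xculg qjq

Answer: cey
evct
jpsx
qppa
bdbrb
drt
pdawo
exgcv
adel
tle
hfmtv
kxt
xculg
qjq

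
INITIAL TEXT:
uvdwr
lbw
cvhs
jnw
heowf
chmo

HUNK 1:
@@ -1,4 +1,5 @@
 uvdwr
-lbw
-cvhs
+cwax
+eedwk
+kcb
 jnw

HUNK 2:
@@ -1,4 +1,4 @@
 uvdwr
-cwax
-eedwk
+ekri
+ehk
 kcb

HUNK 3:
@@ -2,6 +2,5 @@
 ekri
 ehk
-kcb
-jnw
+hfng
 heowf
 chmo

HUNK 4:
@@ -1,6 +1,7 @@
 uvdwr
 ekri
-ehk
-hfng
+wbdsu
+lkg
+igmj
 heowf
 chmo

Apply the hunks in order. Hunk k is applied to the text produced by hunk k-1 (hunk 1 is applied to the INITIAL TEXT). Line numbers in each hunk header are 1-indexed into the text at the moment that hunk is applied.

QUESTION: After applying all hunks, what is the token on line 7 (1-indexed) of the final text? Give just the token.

Answer: chmo

Derivation:
Hunk 1: at line 1 remove [lbw,cvhs] add [cwax,eedwk,kcb] -> 7 lines: uvdwr cwax eedwk kcb jnw heowf chmo
Hunk 2: at line 1 remove [cwax,eedwk] add [ekri,ehk] -> 7 lines: uvdwr ekri ehk kcb jnw heowf chmo
Hunk 3: at line 2 remove [kcb,jnw] add [hfng] -> 6 lines: uvdwr ekri ehk hfng heowf chmo
Hunk 4: at line 1 remove [ehk,hfng] add [wbdsu,lkg,igmj] -> 7 lines: uvdwr ekri wbdsu lkg igmj heowf chmo
Final line 7: chmo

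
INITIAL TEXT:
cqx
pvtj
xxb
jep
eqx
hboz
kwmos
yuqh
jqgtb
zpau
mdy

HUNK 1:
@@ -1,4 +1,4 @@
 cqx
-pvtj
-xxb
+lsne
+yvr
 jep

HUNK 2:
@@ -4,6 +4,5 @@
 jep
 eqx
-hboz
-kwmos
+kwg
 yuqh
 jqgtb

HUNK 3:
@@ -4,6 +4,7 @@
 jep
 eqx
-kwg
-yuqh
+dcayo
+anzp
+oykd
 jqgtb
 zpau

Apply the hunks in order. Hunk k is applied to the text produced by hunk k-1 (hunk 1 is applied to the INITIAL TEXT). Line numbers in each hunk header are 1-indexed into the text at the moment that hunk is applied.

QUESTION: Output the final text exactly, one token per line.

Hunk 1: at line 1 remove [pvtj,xxb] add [lsne,yvr] -> 11 lines: cqx lsne yvr jep eqx hboz kwmos yuqh jqgtb zpau mdy
Hunk 2: at line 4 remove [hboz,kwmos] add [kwg] -> 10 lines: cqx lsne yvr jep eqx kwg yuqh jqgtb zpau mdy
Hunk 3: at line 4 remove [kwg,yuqh] add [dcayo,anzp,oykd] -> 11 lines: cqx lsne yvr jep eqx dcayo anzp oykd jqgtb zpau mdy

Answer: cqx
lsne
yvr
jep
eqx
dcayo
anzp
oykd
jqgtb
zpau
mdy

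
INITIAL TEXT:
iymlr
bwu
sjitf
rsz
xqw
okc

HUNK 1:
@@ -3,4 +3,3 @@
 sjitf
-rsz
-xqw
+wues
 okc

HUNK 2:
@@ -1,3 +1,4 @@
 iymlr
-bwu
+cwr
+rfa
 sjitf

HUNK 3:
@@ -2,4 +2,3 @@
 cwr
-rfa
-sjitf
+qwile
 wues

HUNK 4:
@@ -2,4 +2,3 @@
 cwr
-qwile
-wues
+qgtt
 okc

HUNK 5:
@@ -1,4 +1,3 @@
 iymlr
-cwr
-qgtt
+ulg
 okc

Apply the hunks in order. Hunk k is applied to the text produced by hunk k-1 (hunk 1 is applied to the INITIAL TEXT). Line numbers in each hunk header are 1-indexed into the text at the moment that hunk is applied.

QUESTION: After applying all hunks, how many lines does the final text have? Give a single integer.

Answer: 3

Derivation:
Hunk 1: at line 3 remove [rsz,xqw] add [wues] -> 5 lines: iymlr bwu sjitf wues okc
Hunk 2: at line 1 remove [bwu] add [cwr,rfa] -> 6 lines: iymlr cwr rfa sjitf wues okc
Hunk 3: at line 2 remove [rfa,sjitf] add [qwile] -> 5 lines: iymlr cwr qwile wues okc
Hunk 4: at line 2 remove [qwile,wues] add [qgtt] -> 4 lines: iymlr cwr qgtt okc
Hunk 5: at line 1 remove [cwr,qgtt] add [ulg] -> 3 lines: iymlr ulg okc
Final line count: 3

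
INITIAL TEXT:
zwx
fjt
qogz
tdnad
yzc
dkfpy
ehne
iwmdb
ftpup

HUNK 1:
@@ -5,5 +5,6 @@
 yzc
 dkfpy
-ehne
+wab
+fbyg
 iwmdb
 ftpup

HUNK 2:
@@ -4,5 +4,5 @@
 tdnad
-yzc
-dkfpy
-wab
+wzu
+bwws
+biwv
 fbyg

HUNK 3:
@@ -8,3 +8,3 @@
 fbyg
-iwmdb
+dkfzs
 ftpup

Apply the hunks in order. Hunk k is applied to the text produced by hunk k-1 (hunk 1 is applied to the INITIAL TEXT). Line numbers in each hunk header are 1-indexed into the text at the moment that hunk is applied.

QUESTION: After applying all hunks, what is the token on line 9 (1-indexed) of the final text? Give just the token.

Answer: dkfzs

Derivation:
Hunk 1: at line 5 remove [ehne] add [wab,fbyg] -> 10 lines: zwx fjt qogz tdnad yzc dkfpy wab fbyg iwmdb ftpup
Hunk 2: at line 4 remove [yzc,dkfpy,wab] add [wzu,bwws,biwv] -> 10 lines: zwx fjt qogz tdnad wzu bwws biwv fbyg iwmdb ftpup
Hunk 3: at line 8 remove [iwmdb] add [dkfzs] -> 10 lines: zwx fjt qogz tdnad wzu bwws biwv fbyg dkfzs ftpup
Final line 9: dkfzs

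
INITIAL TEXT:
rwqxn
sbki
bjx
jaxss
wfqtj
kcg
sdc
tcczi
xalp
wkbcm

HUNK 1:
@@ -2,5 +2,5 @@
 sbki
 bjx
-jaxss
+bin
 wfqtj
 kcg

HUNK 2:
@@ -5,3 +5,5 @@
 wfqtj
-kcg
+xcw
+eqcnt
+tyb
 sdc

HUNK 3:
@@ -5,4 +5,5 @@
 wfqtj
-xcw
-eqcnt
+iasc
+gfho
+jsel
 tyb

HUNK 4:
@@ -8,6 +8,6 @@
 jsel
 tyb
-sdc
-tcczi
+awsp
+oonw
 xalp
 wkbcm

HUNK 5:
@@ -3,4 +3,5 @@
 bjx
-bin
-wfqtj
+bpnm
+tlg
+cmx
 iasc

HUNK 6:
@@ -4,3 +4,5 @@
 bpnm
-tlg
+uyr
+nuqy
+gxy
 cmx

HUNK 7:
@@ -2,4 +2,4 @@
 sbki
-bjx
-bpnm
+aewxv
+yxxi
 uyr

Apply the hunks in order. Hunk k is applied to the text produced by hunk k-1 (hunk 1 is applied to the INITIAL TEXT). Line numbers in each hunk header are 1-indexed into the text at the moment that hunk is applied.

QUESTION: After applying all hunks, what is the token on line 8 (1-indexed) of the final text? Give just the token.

Answer: cmx

Derivation:
Hunk 1: at line 2 remove [jaxss] add [bin] -> 10 lines: rwqxn sbki bjx bin wfqtj kcg sdc tcczi xalp wkbcm
Hunk 2: at line 5 remove [kcg] add [xcw,eqcnt,tyb] -> 12 lines: rwqxn sbki bjx bin wfqtj xcw eqcnt tyb sdc tcczi xalp wkbcm
Hunk 3: at line 5 remove [xcw,eqcnt] add [iasc,gfho,jsel] -> 13 lines: rwqxn sbki bjx bin wfqtj iasc gfho jsel tyb sdc tcczi xalp wkbcm
Hunk 4: at line 8 remove [sdc,tcczi] add [awsp,oonw] -> 13 lines: rwqxn sbki bjx bin wfqtj iasc gfho jsel tyb awsp oonw xalp wkbcm
Hunk 5: at line 3 remove [bin,wfqtj] add [bpnm,tlg,cmx] -> 14 lines: rwqxn sbki bjx bpnm tlg cmx iasc gfho jsel tyb awsp oonw xalp wkbcm
Hunk 6: at line 4 remove [tlg] add [uyr,nuqy,gxy] -> 16 lines: rwqxn sbki bjx bpnm uyr nuqy gxy cmx iasc gfho jsel tyb awsp oonw xalp wkbcm
Hunk 7: at line 2 remove [bjx,bpnm] add [aewxv,yxxi] -> 16 lines: rwqxn sbki aewxv yxxi uyr nuqy gxy cmx iasc gfho jsel tyb awsp oonw xalp wkbcm
Final line 8: cmx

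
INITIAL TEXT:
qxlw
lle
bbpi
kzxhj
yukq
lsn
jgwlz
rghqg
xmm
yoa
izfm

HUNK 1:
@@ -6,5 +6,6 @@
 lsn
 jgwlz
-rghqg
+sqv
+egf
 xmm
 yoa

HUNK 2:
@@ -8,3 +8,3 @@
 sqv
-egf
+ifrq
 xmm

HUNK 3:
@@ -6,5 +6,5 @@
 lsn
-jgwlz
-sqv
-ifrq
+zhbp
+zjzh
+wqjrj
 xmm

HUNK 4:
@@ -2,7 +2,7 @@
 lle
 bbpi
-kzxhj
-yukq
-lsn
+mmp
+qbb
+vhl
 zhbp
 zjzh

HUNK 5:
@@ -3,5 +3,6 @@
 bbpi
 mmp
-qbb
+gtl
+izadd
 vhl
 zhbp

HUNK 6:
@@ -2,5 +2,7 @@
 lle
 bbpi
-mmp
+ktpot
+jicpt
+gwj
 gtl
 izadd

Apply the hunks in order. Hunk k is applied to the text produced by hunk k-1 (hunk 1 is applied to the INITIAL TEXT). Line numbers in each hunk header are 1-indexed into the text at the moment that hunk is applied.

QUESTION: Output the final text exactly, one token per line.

Hunk 1: at line 6 remove [rghqg] add [sqv,egf] -> 12 lines: qxlw lle bbpi kzxhj yukq lsn jgwlz sqv egf xmm yoa izfm
Hunk 2: at line 8 remove [egf] add [ifrq] -> 12 lines: qxlw lle bbpi kzxhj yukq lsn jgwlz sqv ifrq xmm yoa izfm
Hunk 3: at line 6 remove [jgwlz,sqv,ifrq] add [zhbp,zjzh,wqjrj] -> 12 lines: qxlw lle bbpi kzxhj yukq lsn zhbp zjzh wqjrj xmm yoa izfm
Hunk 4: at line 2 remove [kzxhj,yukq,lsn] add [mmp,qbb,vhl] -> 12 lines: qxlw lle bbpi mmp qbb vhl zhbp zjzh wqjrj xmm yoa izfm
Hunk 5: at line 3 remove [qbb] add [gtl,izadd] -> 13 lines: qxlw lle bbpi mmp gtl izadd vhl zhbp zjzh wqjrj xmm yoa izfm
Hunk 6: at line 2 remove [mmp] add [ktpot,jicpt,gwj] -> 15 lines: qxlw lle bbpi ktpot jicpt gwj gtl izadd vhl zhbp zjzh wqjrj xmm yoa izfm

Answer: qxlw
lle
bbpi
ktpot
jicpt
gwj
gtl
izadd
vhl
zhbp
zjzh
wqjrj
xmm
yoa
izfm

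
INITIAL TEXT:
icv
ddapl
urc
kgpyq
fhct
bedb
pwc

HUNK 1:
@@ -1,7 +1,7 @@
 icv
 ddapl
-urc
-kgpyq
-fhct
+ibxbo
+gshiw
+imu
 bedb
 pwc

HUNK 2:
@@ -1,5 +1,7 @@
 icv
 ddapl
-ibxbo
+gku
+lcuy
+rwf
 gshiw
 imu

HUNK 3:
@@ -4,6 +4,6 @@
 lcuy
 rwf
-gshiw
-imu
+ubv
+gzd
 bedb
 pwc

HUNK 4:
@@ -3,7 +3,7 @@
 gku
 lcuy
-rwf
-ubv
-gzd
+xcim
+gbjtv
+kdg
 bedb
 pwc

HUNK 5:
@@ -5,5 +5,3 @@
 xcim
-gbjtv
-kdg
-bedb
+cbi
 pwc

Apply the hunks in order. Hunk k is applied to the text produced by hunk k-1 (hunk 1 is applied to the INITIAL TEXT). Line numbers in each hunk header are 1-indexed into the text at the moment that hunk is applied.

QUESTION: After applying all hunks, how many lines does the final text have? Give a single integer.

Answer: 7

Derivation:
Hunk 1: at line 1 remove [urc,kgpyq,fhct] add [ibxbo,gshiw,imu] -> 7 lines: icv ddapl ibxbo gshiw imu bedb pwc
Hunk 2: at line 1 remove [ibxbo] add [gku,lcuy,rwf] -> 9 lines: icv ddapl gku lcuy rwf gshiw imu bedb pwc
Hunk 3: at line 4 remove [gshiw,imu] add [ubv,gzd] -> 9 lines: icv ddapl gku lcuy rwf ubv gzd bedb pwc
Hunk 4: at line 3 remove [rwf,ubv,gzd] add [xcim,gbjtv,kdg] -> 9 lines: icv ddapl gku lcuy xcim gbjtv kdg bedb pwc
Hunk 5: at line 5 remove [gbjtv,kdg,bedb] add [cbi] -> 7 lines: icv ddapl gku lcuy xcim cbi pwc
Final line count: 7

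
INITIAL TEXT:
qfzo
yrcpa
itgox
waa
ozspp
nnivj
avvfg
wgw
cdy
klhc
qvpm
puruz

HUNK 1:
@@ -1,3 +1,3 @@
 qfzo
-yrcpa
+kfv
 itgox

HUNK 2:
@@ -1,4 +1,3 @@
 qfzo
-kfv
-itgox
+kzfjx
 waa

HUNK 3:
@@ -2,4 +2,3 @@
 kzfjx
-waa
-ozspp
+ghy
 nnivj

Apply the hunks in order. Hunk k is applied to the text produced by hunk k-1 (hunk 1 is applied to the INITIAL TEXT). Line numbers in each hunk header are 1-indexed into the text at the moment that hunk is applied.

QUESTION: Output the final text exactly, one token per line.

Answer: qfzo
kzfjx
ghy
nnivj
avvfg
wgw
cdy
klhc
qvpm
puruz

Derivation:
Hunk 1: at line 1 remove [yrcpa] add [kfv] -> 12 lines: qfzo kfv itgox waa ozspp nnivj avvfg wgw cdy klhc qvpm puruz
Hunk 2: at line 1 remove [kfv,itgox] add [kzfjx] -> 11 lines: qfzo kzfjx waa ozspp nnivj avvfg wgw cdy klhc qvpm puruz
Hunk 3: at line 2 remove [waa,ozspp] add [ghy] -> 10 lines: qfzo kzfjx ghy nnivj avvfg wgw cdy klhc qvpm puruz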